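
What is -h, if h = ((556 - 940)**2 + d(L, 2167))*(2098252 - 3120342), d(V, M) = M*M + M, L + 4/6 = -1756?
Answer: 4952549360080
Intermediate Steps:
L = -5270/3 (L = -2/3 - 1756 = -5270/3 ≈ -1756.7)
d(V, M) = M + M**2 (d(V, M) = M**2 + M = M + M**2)
h = -4952549360080 (h = ((556 - 940)**2 + 2167*(1 + 2167))*(2098252 - 3120342) = ((-384)**2 + 2167*2168)*(-1022090) = (147456 + 4698056)*(-1022090) = 4845512*(-1022090) = -4952549360080)
-h = -1*(-4952549360080) = 4952549360080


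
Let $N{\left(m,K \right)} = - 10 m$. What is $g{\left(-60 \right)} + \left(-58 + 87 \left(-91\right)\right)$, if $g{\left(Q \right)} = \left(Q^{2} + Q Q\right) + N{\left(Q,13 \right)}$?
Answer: $-175$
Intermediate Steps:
$g{\left(Q \right)} = - 10 Q + 2 Q^{2}$ ($g{\left(Q \right)} = \left(Q^{2} + Q Q\right) - 10 Q = \left(Q^{2} + Q^{2}\right) - 10 Q = 2 Q^{2} - 10 Q = - 10 Q + 2 Q^{2}$)
$g{\left(-60 \right)} + \left(-58 + 87 \left(-91\right)\right) = 2 \left(-60\right) \left(-5 - 60\right) + \left(-58 + 87 \left(-91\right)\right) = 2 \left(-60\right) \left(-65\right) - 7975 = 7800 - 7975 = -175$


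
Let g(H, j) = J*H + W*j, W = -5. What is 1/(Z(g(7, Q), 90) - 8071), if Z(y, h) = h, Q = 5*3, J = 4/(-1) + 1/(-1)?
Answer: -1/7981 ≈ -0.00012530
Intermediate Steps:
J = -5 (J = 4*(-1) + 1*(-1) = -4 - 1 = -5)
Q = 15
g(H, j) = -5*H - 5*j
1/(Z(g(7, Q), 90) - 8071) = 1/(90 - 8071) = 1/(-7981) = -1/7981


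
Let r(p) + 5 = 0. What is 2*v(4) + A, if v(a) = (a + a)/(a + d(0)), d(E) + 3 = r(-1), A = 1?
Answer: -3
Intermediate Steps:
r(p) = -5 (r(p) = -5 + 0 = -5)
d(E) = -8 (d(E) = -3 - 5 = -8)
v(a) = 2*a/(-8 + a) (v(a) = (a + a)/(a - 8) = (2*a)/(-8 + a) = 2*a/(-8 + a))
2*v(4) + A = 2*(2*4/(-8 + 4)) + 1 = 2*(2*4/(-4)) + 1 = 2*(2*4*(-1/4)) + 1 = 2*(-2) + 1 = -4 + 1 = -3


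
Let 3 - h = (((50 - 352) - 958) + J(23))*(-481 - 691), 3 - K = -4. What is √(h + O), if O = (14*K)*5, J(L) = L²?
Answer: I*√856239 ≈ 925.33*I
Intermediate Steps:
K = 7 (K = 3 - 1*(-4) = 3 + 4 = 7)
O = 490 (O = (14*7)*5 = 98*5 = 490)
h = -856729 (h = 3 - (((50 - 352) - 958) + 23²)*(-481 - 691) = 3 - ((-302 - 958) + 529)*(-1172) = 3 - (-1260 + 529)*(-1172) = 3 - (-731)*(-1172) = 3 - 1*856732 = 3 - 856732 = -856729)
√(h + O) = √(-856729 + 490) = √(-856239) = I*√856239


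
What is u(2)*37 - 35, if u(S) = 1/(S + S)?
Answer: -103/4 ≈ -25.750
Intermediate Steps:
u(S) = 1/(2*S)
u(2)*37 - 35 = ((½)/2)*37 - 35 = ((½)*(½))*37 - 35 = (¼)*37 - 35 = 37/4 - 35 = -103/4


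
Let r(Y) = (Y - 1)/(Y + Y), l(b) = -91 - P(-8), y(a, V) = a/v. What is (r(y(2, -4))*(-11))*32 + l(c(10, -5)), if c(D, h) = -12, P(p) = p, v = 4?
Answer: 93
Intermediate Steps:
y(a, V) = a/4
l(b) = -83 (l(b) = -91 - 1*(-8) = -91 + 8 = -83)
r(Y) = (-1 + Y)/(2*Y) (r(Y) = (-1 + Y)/((2*Y)) = (-1 + Y)*(1/(2*Y)) = (-1 + Y)/(2*Y))
(r(y(2, -4))*(-11))*32 + l(c(10, -5)) = (((-1 + (¼)*2)/(2*(((¼)*2))))*(-11))*32 - 83 = (((-1 + ½)/(2*(½)))*(-11))*32 - 83 = (((½)*2*(-½))*(-11))*32 - 83 = -½*(-11)*32 - 83 = (11/2)*32 - 83 = 176 - 83 = 93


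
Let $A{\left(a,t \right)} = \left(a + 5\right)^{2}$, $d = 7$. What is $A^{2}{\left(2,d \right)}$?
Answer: $2401$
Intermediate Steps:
$A{\left(a,t \right)} = \left(5 + a\right)^{2}$
$A^{2}{\left(2,d \right)} = \left(\left(5 + 2\right)^{2}\right)^{2} = \left(7^{2}\right)^{2} = 49^{2} = 2401$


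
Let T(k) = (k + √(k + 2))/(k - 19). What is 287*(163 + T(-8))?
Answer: 1265383/27 - 287*I*√6/27 ≈ 46866.0 - 26.037*I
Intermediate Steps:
T(k) = (k + √(2 + k))/(-19 + k)
287*(163 + T(-8)) = 287*(163 + (-8 + √(2 - 8))/(-19 - 8)) = 287*(163 + (-8 + √(-6))/(-27)) = 287*(163 - (-8 + I*√6)/27) = 287*(163 + (8/27 - I*√6/27)) = 287*(4409/27 - I*√6/27) = 1265383/27 - 287*I*√6/27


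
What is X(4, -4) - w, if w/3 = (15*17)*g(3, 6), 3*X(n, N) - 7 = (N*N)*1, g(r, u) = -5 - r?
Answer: 18383/3 ≈ 6127.7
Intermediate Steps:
X(n, N) = 7/3 + N**2/3 (X(n, N) = 7/3 + ((N*N)*1)/3 = 7/3 + (N**2*1)/3 = 7/3 + N**2/3)
w = -6120 (w = 3*((15*17)*(-5 - 1*3)) = 3*(255*(-5 - 3)) = 3*(255*(-8)) = 3*(-2040) = -6120)
X(4, -4) - w = (7/3 + (1/3)*(-4)**2) - 1*(-6120) = (7/3 + (1/3)*16) + 6120 = (7/3 + 16/3) + 6120 = 23/3 + 6120 = 18383/3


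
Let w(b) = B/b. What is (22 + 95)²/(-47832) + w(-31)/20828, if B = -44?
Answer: -736370387/2573632648 ≈ -0.28612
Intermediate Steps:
w(b) = -44/b
(22 + 95)²/(-47832) + w(-31)/20828 = (22 + 95)²/(-47832) - 44/(-31)/20828 = 117²*(-1/47832) - 44*(-1/31)*(1/20828) = 13689*(-1/47832) + (44/31)*(1/20828) = -4563/15944 + 11/161417 = -736370387/2573632648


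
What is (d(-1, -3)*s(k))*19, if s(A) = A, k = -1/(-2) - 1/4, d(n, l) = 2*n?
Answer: -19/2 ≈ -9.5000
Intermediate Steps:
k = ¼ (k = -1*(-½) - 1*¼ = ½ - ¼ = ¼ ≈ 0.25000)
(d(-1, -3)*s(k))*19 = ((2*(-1))*(¼))*19 = -2*¼*19 = -½*19 = -19/2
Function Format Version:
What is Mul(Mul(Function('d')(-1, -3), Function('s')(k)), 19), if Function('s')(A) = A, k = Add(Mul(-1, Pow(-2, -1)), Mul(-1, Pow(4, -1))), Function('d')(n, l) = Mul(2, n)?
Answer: Rational(-19, 2) ≈ -9.5000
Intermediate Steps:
k = Rational(1, 4) (k = Add(Mul(-1, Rational(-1, 2)), Mul(-1, Rational(1, 4))) = Add(Rational(1, 2), Rational(-1, 4)) = Rational(1, 4) ≈ 0.25000)
Mul(Mul(Function('d')(-1, -3), Function('s')(k)), 19) = Mul(Mul(Mul(2, -1), Rational(1, 4)), 19) = Mul(Mul(-2, Rational(1, 4)), 19) = Mul(Rational(-1, 2), 19) = Rational(-19, 2)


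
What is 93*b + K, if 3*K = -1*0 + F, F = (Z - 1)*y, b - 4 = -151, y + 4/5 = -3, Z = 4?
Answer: -68374/5 ≈ -13675.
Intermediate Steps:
y = -19/5 (y = -4/5 - 3 = -19/5 ≈ -3.8000)
b = -147 (b = 4 - 151 = -147)
F = -57/5 (F = (4 - 1)*(-19/5) = 3*(-19/5) = -57/5 ≈ -11.400)
K = -19/5 (K = (-1*0 - 57/5)/3 = (0 - 57/5)/3 = (1/3)*(-57/5) = -19/5 ≈ -3.8000)
93*b + K = 93*(-147) - 19/5 = -13671 - 19/5 = -68374/5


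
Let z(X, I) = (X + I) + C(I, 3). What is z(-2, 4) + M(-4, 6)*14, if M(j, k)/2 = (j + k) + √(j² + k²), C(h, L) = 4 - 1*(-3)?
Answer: 65 + 56*√13 ≈ 266.91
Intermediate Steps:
C(h, L) = 7 (C(h, L) = 4 + 3 = 7)
z(X, I) = 7 + I + X (z(X, I) = (X + I) + 7 = (I + X) + 7 = 7 + I + X)
M(j, k) = 2*j + 2*k + 2*√(j² + k²) (M(j, k) = 2*((j + k) + √(j² + k²)) = 2*(j + k + √(j² + k²)) = 2*j + 2*k + 2*√(j² + k²))
z(-2, 4) + M(-4, 6)*14 = (7 + 4 - 2) + (2*(-4) + 2*6 + 2*√((-4)² + 6²))*14 = 9 + (-8 + 12 + 2*√(16 + 36))*14 = 9 + (-8 + 12 + 2*√52)*14 = 9 + (-8 + 12 + 2*(2*√13))*14 = 9 + (-8 + 12 + 4*√13)*14 = 9 + (4 + 4*√13)*14 = 9 + (56 + 56*√13) = 65 + 56*√13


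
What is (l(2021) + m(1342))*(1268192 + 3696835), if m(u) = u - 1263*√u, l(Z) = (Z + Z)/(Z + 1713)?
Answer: 12449978978445/1867 - 6270829101*√1342 ≈ -2.2305e+11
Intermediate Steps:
l(Z) = 2*Z/(1713 + Z) (l(Z) = (2*Z)/(1713 + Z) = 2*Z/(1713 + Z))
(l(2021) + m(1342))*(1268192 + 3696835) = (2*2021/(1713 + 2021) + (1342 - 1263*√1342))*(1268192 + 3696835) = (2*2021/3734 + (1342 - 1263*√1342))*4965027 = (2*2021*(1/3734) + (1342 - 1263*√1342))*4965027 = (2021/1867 + (1342 - 1263*√1342))*4965027 = (2507535/1867 - 1263*√1342)*4965027 = 12449978978445/1867 - 6270829101*√1342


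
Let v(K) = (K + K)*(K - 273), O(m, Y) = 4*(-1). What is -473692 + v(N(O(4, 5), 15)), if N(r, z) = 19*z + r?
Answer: -469196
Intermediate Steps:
O(m, Y) = -4
N(r, z) = r + 19*z
v(K) = 2*K*(-273 + K) (v(K) = (2*K)*(-273 + K) = 2*K*(-273 + K))
-473692 + v(N(O(4, 5), 15)) = -473692 + 2*(-4 + 19*15)*(-273 + (-4 + 19*15)) = -473692 + 2*(-4 + 285)*(-273 + (-4 + 285)) = -473692 + 2*281*(-273 + 281) = -473692 + 2*281*8 = -473692 + 4496 = -469196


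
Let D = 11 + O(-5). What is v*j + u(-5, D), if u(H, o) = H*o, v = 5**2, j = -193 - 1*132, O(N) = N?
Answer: -8155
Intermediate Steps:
D = 6 (D = 11 - 5 = 6)
j = -325 (j = -193 - 132 = -325)
v = 25
v*j + u(-5, D) = 25*(-325) - 5*6 = -8125 - 30 = -8155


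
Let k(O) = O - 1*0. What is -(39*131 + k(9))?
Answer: -5118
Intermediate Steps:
k(O) = O (k(O) = O + 0 = O)
-(39*131 + k(9)) = -(39*131 + 9) = -(5109 + 9) = -1*5118 = -5118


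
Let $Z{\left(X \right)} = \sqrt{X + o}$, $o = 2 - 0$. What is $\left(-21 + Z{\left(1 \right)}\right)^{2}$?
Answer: $\left(21 - \sqrt{3}\right)^{2} \approx 371.25$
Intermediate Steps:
$o = 2$ ($o = 2 + 0 = 2$)
$Z{\left(X \right)} = \sqrt{2 + X}$ ($Z{\left(X \right)} = \sqrt{X + 2} = \sqrt{2 + X}$)
$\left(-21 + Z{\left(1 \right)}\right)^{2} = \left(-21 + \sqrt{2 + 1}\right)^{2} = \left(-21 + \sqrt{3}\right)^{2}$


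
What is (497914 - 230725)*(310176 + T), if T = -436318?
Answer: -33703754838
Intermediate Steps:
(497914 - 230725)*(310176 + T) = (497914 - 230725)*(310176 - 436318) = 267189*(-126142) = -33703754838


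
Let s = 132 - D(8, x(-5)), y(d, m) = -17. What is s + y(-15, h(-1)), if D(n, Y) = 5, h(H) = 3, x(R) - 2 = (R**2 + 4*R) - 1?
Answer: 110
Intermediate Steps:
x(R) = 1 + R**2 + 4*R (x(R) = 2 + ((R**2 + 4*R) - 1) = 2 + (-1 + R**2 + 4*R) = 1 + R**2 + 4*R)
s = 127 (s = 132 - 1*5 = 132 - 5 = 127)
s + y(-15, h(-1)) = 127 - 17 = 110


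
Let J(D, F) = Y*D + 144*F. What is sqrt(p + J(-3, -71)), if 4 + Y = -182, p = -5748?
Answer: I*sqrt(15414) ≈ 124.15*I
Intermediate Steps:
Y = -186 (Y = -4 - 182 = -186)
J(D, F) = -186*D + 144*F
sqrt(p + J(-3, -71)) = sqrt(-5748 + (-186*(-3) + 144*(-71))) = sqrt(-5748 + (558 - 10224)) = sqrt(-5748 - 9666) = sqrt(-15414) = I*sqrt(15414)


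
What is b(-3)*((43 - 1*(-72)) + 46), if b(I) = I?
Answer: -483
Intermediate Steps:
b(-3)*((43 - 1*(-72)) + 46) = -3*((43 - 1*(-72)) + 46) = -3*((43 + 72) + 46) = -3*(115 + 46) = -3*161 = -483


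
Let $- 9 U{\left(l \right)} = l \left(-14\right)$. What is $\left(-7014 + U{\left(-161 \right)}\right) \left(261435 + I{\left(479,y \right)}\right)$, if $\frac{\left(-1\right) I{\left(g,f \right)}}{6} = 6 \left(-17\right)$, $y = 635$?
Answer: $- \frac{5710877620}{3} \approx -1.9036 \cdot 10^{9}$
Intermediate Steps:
$U{\left(l \right)} = \frac{14 l}{9}$ ($U{\left(l \right)} = - \frac{l \left(-14\right)}{9} = - \frac{\left(-14\right) l}{9} = \frac{14 l}{9}$)
$I{\left(g,f \right)} = 612$ ($I{\left(g,f \right)} = - 6 \cdot 6 \left(-17\right) = \left(-6\right) \left(-102\right) = 612$)
$\left(-7014 + U{\left(-161 \right)}\right) \left(261435 + I{\left(479,y \right)}\right) = \left(-7014 + \frac{14}{9} \left(-161\right)\right) \left(261435 + 612\right) = \left(-7014 - \frac{2254}{9}\right) 262047 = \left(- \frac{65380}{9}\right) 262047 = - \frac{5710877620}{3}$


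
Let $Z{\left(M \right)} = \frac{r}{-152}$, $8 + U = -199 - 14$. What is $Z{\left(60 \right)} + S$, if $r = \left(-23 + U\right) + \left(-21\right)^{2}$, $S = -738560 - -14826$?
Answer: $- \frac{110007765}{152} \approx -7.2374 \cdot 10^{5}$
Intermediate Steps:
$U = -221$ ($U = -8 - 213 = -221$)
$S = -723734$ ($S = -738560 + 14826 = -723734$)
$r = 197$ ($r = \left(-23 - 221\right) + \left(-21\right)^{2} = -244 + 441 = 197$)
$Z{\left(M \right)} = - \frac{197}{152}$ ($Z{\left(M \right)} = \frac{197}{-152} = 197 \left(- \frac{1}{152}\right) = - \frac{197}{152}$)
$Z{\left(60 \right)} + S = - \frac{197}{152} - 723734 = - \frac{110007765}{152}$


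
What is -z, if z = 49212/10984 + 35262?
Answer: -96841755/2746 ≈ -35267.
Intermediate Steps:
z = 96841755/2746 (z = 49212*(1/10984) + 35262 = 12303/2746 + 35262 = 96841755/2746 ≈ 35267.)
-z = -1*96841755/2746 = -96841755/2746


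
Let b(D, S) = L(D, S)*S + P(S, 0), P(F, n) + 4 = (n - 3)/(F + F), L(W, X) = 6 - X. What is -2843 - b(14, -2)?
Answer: -11295/4 ≈ -2823.8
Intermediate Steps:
P(F, n) = -4 + (-3 + n)/(2*F) (P(F, n) = -4 + (n - 3)/(F + F) = -4 + (-3 + n)/((2*F)) = -4 + (-3 + n)*(1/(2*F)) = -4 + (-3 + n)/(2*F))
b(D, S) = S*(6 - S) + (-3 - 8*S)/(2*S) (b(D, S) = (6 - S)*S + (-3 + 0 - 8*S)/(2*S) = S*(6 - S) + (-3 - 8*S)/(2*S))
-2843 - b(14, -2) = -2843 - (-4 - 1*(-2)² + 6*(-2) - 3/2/(-2)) = -2843 - (-4 - 1*4 - 12 - 3/2*(-½)) = -2843 - (-4 - 4 - 12 + ¾) = -2843 - 1*(-77/4) = -2843 + 77/4 = -11295/4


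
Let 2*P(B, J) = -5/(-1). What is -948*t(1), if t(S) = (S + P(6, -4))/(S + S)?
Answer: -1659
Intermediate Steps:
P(B, J) = 5/2 (P(B, J) = (-5/(-1))/2 = (-5*(-1))/2 = (1/2)*5 = 5/2)
t(S) = (5/2 + S)/(2*S) (t(S) = (S + 5/2)/(S + S) = (5/2 + S)/((2*S)) = (5/2 + S)*(1/(2*S)) = (5/2 + S)/(2*S))
-948*t(1) = -237*(5 + 2*1)/1 = -237*(5 + 2) = -237*7 = -948*7/4 = -1659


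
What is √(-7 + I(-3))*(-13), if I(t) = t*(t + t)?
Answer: -13*√11 ≈ -43.116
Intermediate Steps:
I(t) = 2*t² (I(t) = t*(2*t) = 2*t²)
√(-7 + I(-3))*(-13) = √(-7 + 2*(-3)²)*(-13) = √(-7 + 2*9)*(-13) = √(-7 + 18)*(-13) = √11*(-13) = -13*√11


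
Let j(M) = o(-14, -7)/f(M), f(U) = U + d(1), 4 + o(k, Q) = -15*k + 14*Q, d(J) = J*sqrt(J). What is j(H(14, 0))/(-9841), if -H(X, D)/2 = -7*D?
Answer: -108/9841 ≈ -0.010974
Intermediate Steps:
d(J) = J**(3/2)
o(k, Q) = -4 - 15*k + 14*Q (o(k, Q) = -4 + (-15*k + 14*Q) = -4 - 15*k + 14*Q)
H(X, D) = 14*D (H(X, D) = -(-14)*D = 14*D)
f(U) = 1 + U (f(U) = U + 1**(3/2) = U + 1 = 1 + U)
j(M) = 108/(1 + M) (j(M) = (-4 - 15*(-14) + 14*(-7))/(1 + M) = (-4 + 210 - 98)/(1 + M) = 108/(1 + M))
j(H(14, 0))/(-9841) = (108/(1 + 14*0))/(-9841) = (108/(1 + 0))*(-1/9841) = (108/1)*(-1/9841) = (108*1)*(-1/9841) = 108*(-1/9841) = -108/9841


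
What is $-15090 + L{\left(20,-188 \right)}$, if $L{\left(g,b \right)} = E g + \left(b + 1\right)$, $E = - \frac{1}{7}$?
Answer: $- \frac{106959}{7} \approx -15280.0$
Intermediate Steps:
$E = - \frac{1}{7}$ ($E = \left(-1\right) \frac{1}{7} = - \frac{1}{7} \approx -0.14286$)
$L{\left(g,b \right)} = 1 + b - \frac{g}{7}$ ($L{\left(g,b \right)} = - \frac{g}{7} + \left(b + 1\right) = - \frac{g}{7} + \left(1 + b\right) = 1 + b - \frac{g}{7}$)
$-15090 + L{\left(20,-188 \right)} = -15090 - \frac{1329}{7} = - \frac{106959}{7}$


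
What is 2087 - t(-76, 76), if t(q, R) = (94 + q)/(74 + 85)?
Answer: 110605/53 ≈ 2086.9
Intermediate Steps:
t(q, R) = 94/159 + q/159 (t(q, R) = (94 + q)/159 = (94 + q)*(1/159) = 94/159 + q/159)
2087 - t(-76, 76) = 2087 - (94/159 + (1/159)*(-76)) = 2087 - (94/159 - 76/159) = 2087 - 1*6/53 = 2087 - 6/53 = 110605/53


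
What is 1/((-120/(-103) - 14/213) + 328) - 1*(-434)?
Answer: 3133549679/7220110 ≈ 434.00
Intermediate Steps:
1/((-120/(-103) - 14/213) + 328) - 1*(-434) = 1/((-120*(-1/103) - 14*1/213) + 328) + 434 = 1/((120/103 - 14/213) + 328) + 434 = 1/(24118/21939 + 328) + 434 = 1/(7220110/21939) + 434 = 21939/7220110 + 434 = 3133549679/7220110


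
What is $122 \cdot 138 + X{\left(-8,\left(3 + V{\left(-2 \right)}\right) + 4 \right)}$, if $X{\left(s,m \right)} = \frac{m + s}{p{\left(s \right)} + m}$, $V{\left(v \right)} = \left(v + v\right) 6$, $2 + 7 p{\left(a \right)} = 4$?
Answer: $\frac{1969987}{117} \approx 16838.0$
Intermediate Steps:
$p{\left(a \right)} = \frac{2}{7}$ ($p{\left(a \right)} = - \frac{2}{7} + \frac{1}{7} \cdot 4 = - \frac{2}{7} + \frac{4}{7} = \frac{2}{7}$)
$V{\left(v \right)} = 12 v$ ($V{\left(v \right)} = 2 v 6 = 12 v$)
$X{\left(s,m \right)} = \frac{m + s}{\frac{2}{7} + m}$
$122 \cdot 138 + X{\left(-8,\left(3 + V{\left(-2 \right)}\right) + 4 \right)} = 122 \cdot 138 + \frac{7 \left(\left(\left(3 + 12 \left(-2\right)\right) + 4\right) - 8\right)}{2 + 7 \left(\left(3 + 12 \left(-2\right)\right) + 4\right)} = 16836 + \frac{7 \left(\left(\left(3 - 24\right) + 4\right) - 8\right)}{2 + 7 \left(\left(3 - 24\right) + 4\right)} = 16836 + \frac{7 \left(\left(-21 + 4\right) - 8\right)}{2 + 7 \left(-21 + 4\right)} = 16836 + \frac{7 \left(-17 - 8\right)}{2 + 7 \left(-17\right)} = 16836 + 7 \frac{1}{2 - 119} \left(-25\right) = 16836 + 7 \frac{1}{-117} \left(-25\right) = 16836 + 7 \left(- \frac{1}{117}\right) \left(-25\right) = 16836 + \frac{175}{117} = \frac{1969987}{117}$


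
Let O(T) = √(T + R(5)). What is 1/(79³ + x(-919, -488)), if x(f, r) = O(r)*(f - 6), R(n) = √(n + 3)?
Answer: 1/(493039 - 925*I*√(488 - 2*√2)) ≈ 2.0248e-6 + 8.3673e-8*I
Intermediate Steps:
R(n) = √(3 + n)
O(T) = √(T + 2*√2) (O(T) = √(T + √(3 + 5)) = √(T + √8) = √(T + 2*√2))
x(f, r) = √(r + 2*√2)*(-6 + f) (x(f, r) = √(r + 2*√2)*(f - 6) = √(r + 2*√2)*(-6 + f))
1/(79³ + x(-919, -488)) = 1/(79³ + √(-488 + 2*√2)*(-6 - 919)) = 1/(493039 + √(-488 + 2*√2)*(-925)) = 1/(493039 - 925*√(-488 + 2*√2))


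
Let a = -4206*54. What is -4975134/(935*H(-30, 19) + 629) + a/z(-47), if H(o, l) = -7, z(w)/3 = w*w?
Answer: 1757030413/2178074 ≈ 806.69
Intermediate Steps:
z(w) = 3*w**2 (z(w) = 3*(w*w) = 3*w**2)
a = -227124
-4975134/(935*H(-30, 19) + 629) + a/z(-47) = -4975134/(935*(-7) + 629) - 227124/(3*(-47)**2) = -4975134/(-6545 + 629) - 227124/(3*2209) = -4975134/(-5916) - 227124/6627 = -4975134*(-1/5916) - 227124*1/6627 = 829189/986 - 75708/2209 = 1757030413/2178074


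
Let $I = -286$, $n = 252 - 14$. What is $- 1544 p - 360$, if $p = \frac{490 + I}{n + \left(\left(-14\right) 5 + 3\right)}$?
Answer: $- \frac{125512}{57} \approx -2202.0$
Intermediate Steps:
$n = 238$
$p = \frac{68}{57}$ ($p = \frac{490 - 286}{238 + \left(\left(-14\right) 5 + 3\right)} = \frac{204}{238 + \left(-70 + 3\right)} = \frac{204}{238 - 67} = \frac{204}{171} = 204 \cdot \frac{1}{171} = \frac{68}{57} \approx 1.193$)
$- 1544 p - 360 = \left(-1544\right) \frac{68}{57} - 360 = - \frac{104992}{57} - 360 = - \frac{125512}{57}$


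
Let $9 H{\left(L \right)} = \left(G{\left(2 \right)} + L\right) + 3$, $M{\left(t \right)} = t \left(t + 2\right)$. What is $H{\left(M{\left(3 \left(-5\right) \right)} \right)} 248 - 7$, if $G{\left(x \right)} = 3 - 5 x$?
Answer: $\frac{47305}{9} \approx 5256.1$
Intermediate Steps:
$M{\left(t \right)} = t \left(2 + t\right)$
$H{\left(L \right)} = - \frac{4}{9} + \frac{L}{9}$ ($H{\left(L \right)} = \frac{\left(\left(3 - 10\right) + L\right) + 3}{9} = \frac{\left(-7 + L\right) + 3}{9} = \frac{-4 + L}{9} = - \frac{4}{9} + \frac{L}{9}$)
$H{\left(M{\left(3 \left(-5\right) \right)} \right)} 248 - 7 = \left(- \frac{4}{9} + \frac{3 \left(-5\right) \left(2 + 3 \left(-5\right)\right)}{9}\right) 248 - 7 = \left(- \frac{4}{9} + \frac{\left(-15\right) \left(2 - 15\right)}{9}\right) 248 - 7 = \left(- \frac{4}{9} + \frac{\left(-15\right) \left(-13\right)}{9}\right) 248 - 7 = \left(- \frac{4}{9} + \frac{1}{9} \cdot 195\right) 248 - 7 = \left(- \frac{4}{9} + \frac{65}{3}\right) 248 - 7 = \frac{191}{9} \cdot 248 - 7 = \frac{47368}{9} - 7 = \frac{47305}{9}$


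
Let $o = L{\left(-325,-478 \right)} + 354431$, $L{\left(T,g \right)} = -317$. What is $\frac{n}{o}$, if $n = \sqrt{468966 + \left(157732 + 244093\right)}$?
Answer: $\frac{\sqrt{870791}}{354114} \approx 0.0026352$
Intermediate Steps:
$n = \sqrt{870791}$ ($n = \sqrt{468966 + 401825} = \sqrt{870791} \approx 933.16$)
$o = 354114$ ($o = -317 + 354431 = 354114$)
$\frac{n}{o} = \frac{\sqrt{870791}}{354114}$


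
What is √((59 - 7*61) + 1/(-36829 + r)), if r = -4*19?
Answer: I*√4142217505/3355 ≈ 19.183*I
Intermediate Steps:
r = -76
√((59 - 7*61) + 1/(-36829 + r)) = √((59 - 7*61) + 1/(-36829 - 76)) = √((59 - 427) + 1/(-36905)) = √(-368 - 1/36905) = √(-13581041/36905) = I*√4142217505/3355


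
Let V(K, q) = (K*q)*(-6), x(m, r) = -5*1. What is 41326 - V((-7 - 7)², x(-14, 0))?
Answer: 35446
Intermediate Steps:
x(m, r) = -5
V(K, q) = -6*K*q
41326 - V((-7 - 7)², x(-14, 0)) = 41326 - (-6)*(-7 - 7)²*(-5) = 41326 - (-6)*(-14)²*(-5) = 41326 - (-6)*196*(-5) = 41326 - 1*5880 = 41326 - 5880 = 35446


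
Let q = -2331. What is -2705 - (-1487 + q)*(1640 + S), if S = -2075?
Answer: -1663535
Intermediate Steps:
-2705 - (-1487 + q)*(1640 + S) = -2705 - (-1487 - 2331)*(1640 - 2075) = -2705 - (-3818)*(-435) = -2705 - 1*1660830 = -2705 - 1660830 = -1663535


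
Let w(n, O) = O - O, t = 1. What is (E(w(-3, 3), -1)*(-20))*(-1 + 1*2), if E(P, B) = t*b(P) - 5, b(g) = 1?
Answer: 80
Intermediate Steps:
w(n, O) = 0
E(P, B) = -4 (E(P, B) = 1*1 - 5 = 1 - 5 = -4)
(E(w(-3, 3), -1)*(-20))*(-1 + 1*2) = (-4*(-20))*(-1 + 1*2) = 80*(-1 + 2) = 80*1 = 80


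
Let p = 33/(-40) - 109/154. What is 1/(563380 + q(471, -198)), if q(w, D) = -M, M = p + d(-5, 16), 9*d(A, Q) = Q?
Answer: 27720/15616886809 ≈ 1.7750e-6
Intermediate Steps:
d(A, Q) = Q/9
p = -4721/3080 (p = 33*(-1/40) - 109*1/154 = -33/40 - 109/154 = -4721/3080 ≈ -1.5328)
M = 6791/27720 (M = -4721/3080 + (1/9)*16 = -4721/3080 + 16/9 = 6791/27720 ≈ 0.24499)
q(w, D) = -6791/27720 (q(w, D) = -1*6791/27720 = -6791/27720)
1/(563380 + q(471, -198)) = 1/(563380 - 6791/27720) = 1/(15616886809/27720) = 27720/15616886809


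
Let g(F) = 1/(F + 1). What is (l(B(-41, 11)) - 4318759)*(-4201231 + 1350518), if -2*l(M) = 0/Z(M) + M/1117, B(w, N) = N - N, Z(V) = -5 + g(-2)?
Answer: 12311542425167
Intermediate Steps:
g(F) = 1/(1 + F)
Z(V) = -6 (Z(V) = -5 + 1/(1 - 2) = -5 + 1/(-1) = -5 - 1 = -6)
B(w, N) = 0
l(M) = -M/2234 (l(M) = -(0/(-6) + M/1117)/2 = -(0*(-⅙) + M*(1/1117))/2 = -(0 + M/1117)/2 = -M/2234)
(l(B(-41, 11)) - 4318759)*(-4201231 + 1350518) = (-1/2234*0 - 4318759)*(-4201231 + 1350518) = (0 - 4318759)*(-2850713) = -4318759*(-2850713) = 12311542425167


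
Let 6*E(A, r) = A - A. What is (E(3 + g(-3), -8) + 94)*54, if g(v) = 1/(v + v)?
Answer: 5076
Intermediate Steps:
g(v) = 1/(2*v)
E(A, r) = 0 (E(A, r) = (A - A)/6 = (⅙)*0 = 0)
(E(3 + g(-3), -8) + 94)*54 = (0 + 94)*54 = 94*54 = 5076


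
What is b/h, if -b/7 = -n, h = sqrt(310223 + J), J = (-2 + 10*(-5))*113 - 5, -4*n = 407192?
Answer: -356293*sqrt(304342)/152171 ≈ -1291.7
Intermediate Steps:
n = -101798 (n = -1/4*407192 = -101798)
J = -5881 (J = (-2 - 50)*113 - 5 = -52*113 - 5 = -5876 - 5 = -5881)
h = sqrt(304342) (h = sqrt(310223 - 5881) = sqrt(304342) ≈ 551.67)
b = -712586 (b = -(-7)*(-101798) = -7*101798 = -712586)
b/h = -712586*sqrt(304342)/304342 = -356293*sqrt(304342)/152171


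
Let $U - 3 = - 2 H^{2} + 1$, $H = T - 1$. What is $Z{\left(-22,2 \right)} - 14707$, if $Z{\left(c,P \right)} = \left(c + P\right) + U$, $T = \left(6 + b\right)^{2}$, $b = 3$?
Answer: $-27523$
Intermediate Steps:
$T = 81$ ($T = \left(6 + 3\right)^{2} = 9^{2} = 81$)
$H = 80$ ($H = 81 - 1 = 80$)
$U = -12796$ ($U = 3 + \left(- 2 \cdot 80^{2} + 1\right) = 3 + \left(\left(-2\right) 6400 + 1\right) = 3 + \left(-12800 + 1\right) = 3 - 12799 = -12796$)
$Z{\left(c,P \right)} = -12796 + P + c$ ($Z{\left(c,P \right)} = \left(c + P\right) - 12796 = \left(P + c\right) - 12796 = -12796 + P + c$)
$Z{\left(-22,2 \right)} - 14707 = \left(-12796 + 2 - 22\right) - 14707 = -12816 - 14707 = -27523$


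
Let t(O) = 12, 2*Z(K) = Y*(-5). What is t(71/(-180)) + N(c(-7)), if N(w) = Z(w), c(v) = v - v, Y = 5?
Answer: -½ ≈ -0.50000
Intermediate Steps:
Z(K) = -25/2 (Z(K) = (5*(-5))/2 = (½)*(-25) = -25/2)
c(v) = 0
N(w) = -25/2
t(71/(-180)) + N(c(-7)) = 12 - 25/2 = -½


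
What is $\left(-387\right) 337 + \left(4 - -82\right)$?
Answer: $-130333$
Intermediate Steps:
$\left(-387\right) 337 + \left(4 - -82\right) = -130419 + \left(4 + 82\right) = -130419 + 86 = -130333$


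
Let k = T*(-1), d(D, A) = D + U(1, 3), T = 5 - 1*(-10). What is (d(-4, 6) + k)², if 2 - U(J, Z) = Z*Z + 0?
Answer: 676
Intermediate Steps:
U(J, Z) = 2 - Z² (U(J, Z) = 2 - (Z*Z + 0) = 2 - (Z² + 0) = 2 - Z²)
T = 15 (T = 5 + 10 = 15)
d(D, A) = -7 + D (d(D, A) = D + (2 - 1*3²) = D + (2 - 1*9) = D + (2 - 9) = D - 7 = -7 + D)
k = -15 (k = 15*(-1) = -15)
(d(-4, 6) + k)² = ((-7 - 4) - 15)² = (-11 - 15)² = (-26)² = 676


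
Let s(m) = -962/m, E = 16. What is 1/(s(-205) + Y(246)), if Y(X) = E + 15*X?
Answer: 205/760692 ≈ 0.00026949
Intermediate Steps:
Y(X) = 16 + 15*X
1/(s(-205) + Y(246)) = 1/(-962/(-205) + (16 + 15*246)) = 1/(-962*(-1/205) + (16 + 3690)) = 1/(962/205 + 3706) = 1/(760692/205) = 205/760692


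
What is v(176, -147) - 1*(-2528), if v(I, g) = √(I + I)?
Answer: 2528 + 4*√22 ≈ 2546.8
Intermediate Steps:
v(I, g) = √2*√I (v(I, g) = √(2*I) = √2*√I)
v(176, -147) - 1*(-2528) = √2*√176 - 1*(-2528) = √2*(4*√11) + 2528 = 4*√22 + 2528 = 2528 + 4*√22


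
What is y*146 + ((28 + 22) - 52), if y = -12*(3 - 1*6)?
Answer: 5254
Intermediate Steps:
y = 36 (y = -12*(3 - 6) = -12*(-3) = 36)
y*146 + ((28 + 22) - 52) = 36*146 + ((28 + 22) - 52) = 5256 + (50 - 52) = 5256 - 2 = 5254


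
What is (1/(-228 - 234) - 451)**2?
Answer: 43415139769/213444 ≈ 2.0340e+5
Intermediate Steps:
(1/(-228 - 234) - 451)**2 = (1/(-462) - 451)**2 = (-1/462 - 451)**2 = (-208363/462)**2 = 43415139769/213444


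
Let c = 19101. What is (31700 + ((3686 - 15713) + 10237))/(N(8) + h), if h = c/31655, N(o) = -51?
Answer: -157800175/265884 ≈ -593.49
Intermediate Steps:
h = 19101/31655 ≈ 0.60341
(31700 + ((3686 - 15713) + 10237))/(N(8) + h) = (31700 + ((3686 - 15713) + 10237))/(-51 + 19101/31655) = (31700 + (-12027 + 10237))/(-1595304/31655) = (31700 - 1790)*(-31655/1595304) = 29910*(-31655/1595304) = -157800175/265884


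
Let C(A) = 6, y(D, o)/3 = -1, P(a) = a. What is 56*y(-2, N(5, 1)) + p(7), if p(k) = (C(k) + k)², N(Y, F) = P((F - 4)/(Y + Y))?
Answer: 1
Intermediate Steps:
N(Y, F) = (-4 + F)/(2*Y) (N(Y, F) = (F - 4)/(Y + Y) = (-4 + F)/((2*Y)) = (-4 + F)*(1/(2*Y)) = (-4 + F)/(2*Y))
y(D, o) = -3 (y(D, o) = 3*(-1) = -3)
p(k) = (6 + k)²
56*y(-2, N(5, 1)) + p(7) = 56*(-3) + (6 + 7)² = -168 + 13² = -168 + 169 = 1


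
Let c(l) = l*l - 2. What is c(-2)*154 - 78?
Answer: 230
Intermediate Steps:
c(l) = -2 + l² (c(l) = l² - 2 = -2 + l²)
c(-2)*154 - 78 = (-2 + (-2)²)*154 - 78 = (-2 + 4)*154 - 78 = 2*154 - 78 = 308 - 78 = 230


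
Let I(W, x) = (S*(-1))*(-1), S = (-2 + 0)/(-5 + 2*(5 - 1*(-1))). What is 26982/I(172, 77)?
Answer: -94437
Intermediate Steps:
S = -2/7 (S = -2/(-5 + 2*(5 + 1)) = -2/(-5 + 2*6) = -2/(-5 + 12) = -2/7 ≈ -0.28571)
I(W, x) = -2/7 (I(W, x) = -2/7*(-1)*(-1) = (2/7)*(-1) = -2/7)
26982/I(172, 77) = 26982/(-2/7) = 26982*(-7/2) = -94437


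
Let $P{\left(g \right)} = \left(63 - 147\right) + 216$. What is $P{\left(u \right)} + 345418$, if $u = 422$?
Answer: $345550$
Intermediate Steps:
$P{\left(g \right)} = 132$ ($P{\left(g \right)} = -84 + 216 = 132$)
$P{\left(u \right)} + 345418 = 132 + 345418 = 345550$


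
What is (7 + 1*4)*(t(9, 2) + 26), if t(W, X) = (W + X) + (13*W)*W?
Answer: 11990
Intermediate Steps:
t(W, X) = W + X + 13*W² (t(W, X) = (W + X) + 13*W² = W + X + 13*W²)
(7 + 1*4)*(t(9, 2) + 26) = (7 + 1*4)*((9 + 2 + 13*9²) + 26) = (7 + 4)*((9 + 2 + 13*81) + 26) = 11*((9 + 2 + 1053) + 26) = 11*(1064 + 26) = 11*1090 = 11990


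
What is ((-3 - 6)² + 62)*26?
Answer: 3718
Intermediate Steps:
((-3 - 6)² + 62)*26 = ((-9)² + 62)*26 = (81 + 62)*26 = 143*26 = 3718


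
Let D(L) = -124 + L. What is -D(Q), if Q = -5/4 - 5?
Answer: 521/4 ≈ 130.25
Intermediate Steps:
Q = -25/4 (Q = (¼)*(-5) - 5 = -5/4 - 5 = -25/4 ≈ -6.2500)
-D(Q) = -(-124 - 25/4) = -1*(-521/4) = 521/4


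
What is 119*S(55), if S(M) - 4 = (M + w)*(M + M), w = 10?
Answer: 851326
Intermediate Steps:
S(M) = 4 + 2*M*(10 + M) (S(M) = 4 + (M + 10)*(M + M) = 4 + (10 + M)*(2*M) = 4 + 2*M*(10 + M))
119*S(55) = 119*(4 + 2*55² + 20*55) = 119*(4 + 2*3025 + 1100) = 119*(4 + 6050 + 1100) = 119*7154 = 851326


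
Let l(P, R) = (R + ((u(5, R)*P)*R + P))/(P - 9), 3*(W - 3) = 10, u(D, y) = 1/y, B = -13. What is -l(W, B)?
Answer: -⅛ ≈ -0.12500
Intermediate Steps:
W = 19/3 (W = 3 + (⅓)*10 = 3 + 10/3 = 19/3 ≈ 6.3333)
l(P, R) = (R + 2*P)/(-9 + P) (l(P, R) = (R + ((P/R)*R + P))/(P - 9) = (R + ((P/R)*R + P))/(-9 + P) = (R + (P + P))/(-9 + P) = (R + 2*P)/(-9 + P))
-l(W, B) = -(-13 + 2*(19/3))/(-9 + 19/3) = -(-13 + 38/3)/(-8/3) = -(-3)*(-1)/(8*3) = -1*⅛ = -⅛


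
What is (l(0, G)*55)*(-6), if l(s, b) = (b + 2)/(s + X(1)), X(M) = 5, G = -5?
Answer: 198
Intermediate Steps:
l(s, b) = (2 + b)/(5 + s) (l(s, b) = (b + 2)/(s + 5) = (2 + b)/(5 + s))
(l(0, G)*55)*(-6) = (((2 - 5)/(5 + 0))*55)*(-6) = ((-3/5)*55)*(-6) = (((⅕)*(-3))*55)*(-6) = -⅗*55*(-6) = -33*(-6) = 198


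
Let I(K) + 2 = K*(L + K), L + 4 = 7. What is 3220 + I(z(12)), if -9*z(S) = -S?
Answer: 29014/9 ≈ 3223.8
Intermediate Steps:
z(S) = S/9 (z(S) = -(-1)*S/9 = S/9)
L = 3 (L = -4 + 7 = 3)
I(K) = -2 + K*(3 + K)
3220 + I(z(12)) = 3220 + (-2 + ((⅑)*12)² + 3*((⅑)*12)) = 3220 + (-2 + (4/3)² + 3*(4/3)) = 3220 + (-2 + 16/9 + 4) = 3220 + 34/9 = 29014/9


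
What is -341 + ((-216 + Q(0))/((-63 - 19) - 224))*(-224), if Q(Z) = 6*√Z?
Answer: -8485/17 ≈ -499.12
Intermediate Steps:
-341 + ((-216 + Q(0))/((-63 - 19) - 224))*(-224) = -341 + ((-216 + 6*√0)/((-63 - 19) - 224))*(-224) = -341 + ((-216 + 6*0)/(-82 - 224))*(-224) = -341 + ((-216 + 0)/(-306))*(-224) = -341 - 216*(-1/306)*(-224) = -341 + (12/17)*(-224) = -341 - 2688/17 = -8485/17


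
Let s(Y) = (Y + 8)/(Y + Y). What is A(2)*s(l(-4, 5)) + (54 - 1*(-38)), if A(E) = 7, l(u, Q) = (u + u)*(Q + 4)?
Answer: 856/9 ≈ 95.111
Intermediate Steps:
l(u, Q) = 2*u*(4 + Q) (l(u, Q) = (2*u)*(4 + Q) = 2*u*(4 + Q))
s(Y) = (8 + Y)/(2*Y) (s(Y) = (8 + Y)/((2*Y)) = (8 + Y)*(1/(2*Y)) = (8 + Y)/(2*Y))
A(2)*s(l(-4, 5)) + (54 - 1*(-38)) = 7*((8 + 2*(-4)*(4 + 5))/(2*((2*(-4)*(4 + 5))))) + (54 - 1*(-38)) = 7*((8 + 2*(-4)*9)/(2*((2*(-4)*9)))) + (54 + 38) = 7*((1/2)*(8 - 72)/(-72)) + 92 = 7*((1/2)*(-1/72)*(-64)) + 92 = 7*(4/9) + 92 = 28/9 + 92 = 856/9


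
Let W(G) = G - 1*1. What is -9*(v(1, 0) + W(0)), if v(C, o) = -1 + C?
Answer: 9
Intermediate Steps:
W(G) = -1 + G (W(G) = G - 1 = -1 + G)
-9*(v(1, 0) + W(0)) = -9*((-1 + 1) + (-1 + 0)) = -9*(0 - 1) = -9*(-1) = 9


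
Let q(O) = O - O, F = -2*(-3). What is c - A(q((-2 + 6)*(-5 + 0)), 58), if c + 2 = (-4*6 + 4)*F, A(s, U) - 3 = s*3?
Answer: -125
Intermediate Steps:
F = 6
q(O) = 0
A(s, U) = 3 + 3*s (A(s, U) = 3 + s*3 = 3 + 3*s)
c = -122 (c = -2 + (-4*6 + 4)*6 = -2 + (-24 + 4)*6 = -2 - 20*6 = -2 - 120 = -122)
c - A(q((-2 + 6)*(-5 + 0)), 58) = -122 - (3 + 3*0) = -122 - (3 + 0) = -122 - 1*3 = -122 - 3 = -125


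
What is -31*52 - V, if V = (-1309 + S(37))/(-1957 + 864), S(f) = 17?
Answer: -1763208/1093 ≈ -1613.2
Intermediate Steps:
V = 1292/1093 (V = (-1309 + 17)/(-1957 + 864) = -1292/(-1093) = -1292*(-1/1093) = 1292/1093 ≈ 1.1821)
-31*52 - V = -31*52 - 1*1292/1093 = -1612 - 1292/1093 = -1763208/1093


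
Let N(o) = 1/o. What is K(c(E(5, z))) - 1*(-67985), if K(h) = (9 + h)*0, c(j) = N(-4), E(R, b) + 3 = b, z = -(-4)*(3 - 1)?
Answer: 67985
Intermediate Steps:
z = 8 (z = -(-4)*2 = -1*(-8) = 8)
N(o) = 1/o
E(R, b) = -3 + b
c(j) = -1/4 (c(j) = 1/(-4) = -1/4)
K(h) = 0
K(c(E(5, z))) - 1*(-67985) = 0 - 1*(-67985) = 0 + 67985 = 67985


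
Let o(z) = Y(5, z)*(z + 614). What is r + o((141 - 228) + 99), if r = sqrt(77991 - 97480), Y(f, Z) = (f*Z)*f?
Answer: 187800 + I*sqrt(19489) ≈ 1.878e+5 + 139.6*I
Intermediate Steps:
Y(f, Z) = Z*f**2 (Y(f, Z) = (Z*f)*f = Z*f**2)
o(z) = 25*z*(614 + z) (o(z) = (z*5**2)*(z + 614) = (z*25)*(614 + z) = (25*z)*(614 + z) = 25*z*(614 + z))
r = I*sqrt(19489) (r = sqrt(-19489) = I*sqrt(19489) ≈ 139.6*I)
r + o((141 - 228) + 99) = I*sqrt(19489) + 25*((141 - 228) + 99)*(614 + ((141 - 228) + 99)) = I*sqrt(19489) + 25*(-87 + 99)*(614 + (-87 + 99)) = I*sqrt(19489) + 25*12*(614 + 12) = I*sqrt(19489) + 25*12*626 = I*sqrt(19489) + 187800 = 187800 + I*sqrt(19489)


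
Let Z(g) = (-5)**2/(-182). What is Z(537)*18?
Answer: -225/91 ≈ -2.4725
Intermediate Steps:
Z(g) = -25/182 (Z(g) = 25*(-1/182) = -25/182)
Z(537)*18 = -25/182*18 = -225/91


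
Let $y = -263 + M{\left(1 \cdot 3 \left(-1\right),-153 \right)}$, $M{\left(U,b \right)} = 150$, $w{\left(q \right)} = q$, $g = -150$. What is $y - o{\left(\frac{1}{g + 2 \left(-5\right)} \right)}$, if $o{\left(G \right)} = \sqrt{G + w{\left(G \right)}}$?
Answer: $-113 - \frac{i \sqrt{5}}{20} \approx -113.0 - 0.1118 i$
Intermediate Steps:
$y = -113$ ($y = -263 + 150 = -113$)
$o{\left(G \right)} = \sqrt{2} \sqrt{G}$ ($o{\left(G \right)} = \sqrt{G + G} = \sqrt{2 G} = \sqrt{2} \sqrt{G}$)
$y - o{\left(\frac{1}{g + 2 \left(-5\right)} \right)} = -113 - \sqrt{2} \sqrt{\frac{1}{-150 + 2 \left(-5\right)}} = -113 - \sqrt{2} \sqrt{\frac{1}{-150 - 10}} = -113 - \sqrt{2} \sqrt{\frac{1}{-160}} = -113 - \sqrt{2} \sqrt{- \frac{1}{160}} = -113 - \sqrt{2} \frac{i \sqrt{10}}{40} = -113 - \frac{i \sqrt{5}}{20}$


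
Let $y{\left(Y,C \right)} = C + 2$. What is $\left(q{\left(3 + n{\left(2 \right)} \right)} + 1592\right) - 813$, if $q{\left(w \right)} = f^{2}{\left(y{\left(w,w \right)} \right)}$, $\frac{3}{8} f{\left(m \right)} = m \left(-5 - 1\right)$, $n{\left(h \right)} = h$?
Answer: $13323$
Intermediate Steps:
$y{\left(Y,C \right)} = 2 + C$
$f{\left(m \right)} = - 16 m$ ($f{\left(m \right)} = \frac{8 m \left(-5 - 1\right)}{3} = \frac{8 m \left(-6\right)}{3} = \frac{8 \left(- 6 m\right)}{3} = - 16 m$)
$q{\left(w \right)} = \left(-32 - 16 w\right)^{2}$ ($q{\left(w \right)} = \left(- 16 \left(2 + w\right)\right)^{2} = \left(-32 - 16 w\right)^{2}$)
$\left(q{\left(3 + n{\left(2 \right)} \right)} + 1592\right) - 813 = \left(256 \left(2 + \left(3 + 2\right)\right)^{2} + 1592\right) - 813 = \left(256 \left(2 + 5\right)^{2} + 1592\right) - 813 = \left(256 \cdot 7^{2} + 1592\right) - 813 = \left(256 \cdot 49 + 1592\right) - 813 = \left(12544 + 1592\right) - 813 = 14136 - 813 = 13323$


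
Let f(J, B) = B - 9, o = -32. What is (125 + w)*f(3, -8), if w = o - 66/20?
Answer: -15249/10 ≈ -1524.9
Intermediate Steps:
f(J, B) = -9 + B
w = -353/10 (w = -32 - 66/20 = -32 - 66*1/20 = -32 - 33/10 = -353/10 ≈ -35.300)
(125 + w)*f(3, -8) = (125 - 353/10)*(-9 - 8) = (897/10)*(-17) = -15249/10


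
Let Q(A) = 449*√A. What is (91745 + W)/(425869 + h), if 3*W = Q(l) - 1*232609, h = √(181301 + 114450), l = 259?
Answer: 9076545997/272046164115 - 21313*√295751/272046164115 - 449*√76599509/544092328230 + 191215181*√259/544092328230 ≈ 0.038970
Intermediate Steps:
h = √295751 ≈ 543.83
W = -232609/3 + 449*√259/3 (W = (449*√259 - 1*232609)/3 = (449*√259 - 232609)/3 = (-232609 + 449*√259)/3 = -232609/3 + 449*√259/3 ≈ -75128.)
(91745 + W)/(425869 + h) = (91745 + (-232609/3 + 449*√259/3))/(425869 + √295751) = (42626/3 + 449*√259/3)/(425869 + √295751)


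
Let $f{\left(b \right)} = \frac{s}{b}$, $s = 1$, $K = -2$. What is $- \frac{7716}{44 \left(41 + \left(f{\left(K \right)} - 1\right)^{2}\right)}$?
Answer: $- \frac{7716}{1903} \approx -4.0546$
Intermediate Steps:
$f{\left(b \right)} = \frac{1}{b}$ ($f{\left(b \right)} = 1 \frac{1}{b} = \frac{1}{b}$)
$- \frac{7716}{44 \left(41 + \left(f{\left(K \right)} - 1\right)^{2}\right)} = - \frac{7716}{44 \left(41 + \left(\frac{1}{-2} - 1\right)^{2}\right)} = - \frac{7716}{44 \left(41 + \left(- \frac{1}{2} - 1\right)^{2}\right)} = - \frac{7716}{44 \left(41 + \left(- \frac{3}{2}\right)^{2}\right)} = - \frac{7716}{44 \left(41 + \frac{9}{4}\right)} = - \frac{7716}{44 \cdot \frac{173}{4}} = - \frac{7716}{1903}$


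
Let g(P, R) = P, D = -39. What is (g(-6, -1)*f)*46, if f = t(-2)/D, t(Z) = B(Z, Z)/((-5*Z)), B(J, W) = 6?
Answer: 276/65 ≈ 4.2462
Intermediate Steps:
t(Z) = -6/(5*Z) (t(Z) = 6/((-5*Z)) = 6*(-1/(5*Z)) = -6/(5*Z))
f = -1/65 (f = -6/5/(-2)/(-39) = -6/5*(-½)*(-1/39) = (⅗)*(-1/39) = -1/65 ≈ -0.015385)
(g(-6, -1)*f)*46 = -6*(-1/65)*46 = (6/65)*46 = 276/65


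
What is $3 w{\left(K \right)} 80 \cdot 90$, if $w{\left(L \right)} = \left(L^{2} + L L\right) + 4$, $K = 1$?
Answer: $129600$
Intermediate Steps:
$w{\left(L \right)} = 4 + 2 L^{2}$ ($w{\left(L \right)} = \left(L^{2} + L^{2}\right) + 4 = 2 L^{2} + 4 = 4 + 2 L^{2}$)
$3 w{\left(K \right)} 80 \cdot 90 = 3 \left(4 + 2 \cdot 1^{2}\right) 80 \cdot 90 = 3 \left(4 + 2 \cdot 1\right) 80 \cdot 90 = 3 \left(4 + 2\right) 80 \cdot 90 = 3 \cdot 6 \cdot 80 \cdot 90 = 18 \cdot 80 \cdot 90 = 1440 \cdot 90 = 129600$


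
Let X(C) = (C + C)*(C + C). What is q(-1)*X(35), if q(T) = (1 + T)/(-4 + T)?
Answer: 0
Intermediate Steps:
q(T) = (1 + T)/(-4 + T)
X(C) = 4*C² (X(C) = (2*C)*(2*C) = 4*C²)
q(-1)*X(35) = ((1 - 1)/(-4 - 1))*(4*35²) = (0/(-5))*(4*1225) = -⅕*0*4900 = 0*4900 = 0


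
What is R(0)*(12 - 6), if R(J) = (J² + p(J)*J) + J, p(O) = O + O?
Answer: 0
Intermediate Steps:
p(O) = 2*O
R(J) = J + 3*J² (R(J) = (J² + (2*J)*J) + J = (J² + 2*J²) + J = 3*J² + J = J + 3*J²)
R(0)*(12 - 6) = (0*(1 + 3*0))*(12 - 6) = (0*(1 + 0))*6 = (0*1)*6 = 0*6 = 0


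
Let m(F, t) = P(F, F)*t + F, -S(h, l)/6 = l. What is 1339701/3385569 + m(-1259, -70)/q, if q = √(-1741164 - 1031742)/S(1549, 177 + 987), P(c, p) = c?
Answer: 40597/102593 + 101117844*I*√2772906/462151 ≈ 0.39571 + 3.6434e+5*I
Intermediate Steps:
S(h, l) = -6*l
m(F, t) = F + F*t (m(F, t) = F*t + F = F + F*t)
q = -I*√2772906/6984 (q = √(-1741164 - 1031742)/((-6*(177 + 987))) = √(-2772906)/((-6*1164)) = (I*√2772906)/(-6984) = (I*√2772906)*(-1/6984) = -I*√2772906/6984 ≈ -0.23843*I)
1339701/3385569 + m(-1259, -70)/q = 1339701/3385569 + (-1259*(1 - 70))/((-I*√2772906/6984)) = 1339701*(1/3385569) + (-1259*(-69))*(1164*I*√2772906/462151) = 40597/102593 + 86871*(1164*I*√2772906/462151) = 40597/102593 + 101117844*I*√2772906/462151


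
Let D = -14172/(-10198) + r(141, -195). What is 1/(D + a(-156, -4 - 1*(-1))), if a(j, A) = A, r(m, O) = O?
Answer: -5099/1002516 ≈ -0.0050862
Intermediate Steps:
D = -987219/5099 (D = -14172/(-10198) - 195 = -14172*(-1/10198) - 195 = 7086/5099 - 195 = -987219/5099 ≈ -193.61)
1/(D + a(-156, -4 - 1*(-1))) = 1/(-987219/5099 + (-4 - 1*(-1))) = 1/(-987219/5099 + (-4 + 1)) = 1/(-987219/5099 - 3) = 1/(-1002516/5099) = -5099/1002516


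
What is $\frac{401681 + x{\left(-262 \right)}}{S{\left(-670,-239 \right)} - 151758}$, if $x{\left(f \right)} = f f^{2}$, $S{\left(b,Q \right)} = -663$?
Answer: $\frac{17583047}{152421} \approx 115.36$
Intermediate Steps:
$x{\left(f \right)} = f^{3}$
$\frac{401681 + x{\left(-262 \right)}}{S{\left(-670,-239 \right)} - 151758} = \frac{401681 + \left(-262\right)^{3}}{-663 - 151758} = \frac{401681 - 17984728}{-152421} = \left(-17583047\right) \left(- \frac{1}{152421}\right) = \frac{17583047}{152421}$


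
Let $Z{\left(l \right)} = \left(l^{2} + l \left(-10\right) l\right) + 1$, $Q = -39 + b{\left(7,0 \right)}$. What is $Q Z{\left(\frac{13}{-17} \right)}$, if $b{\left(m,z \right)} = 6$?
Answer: $\frac{40656}{289} \approx 140.68$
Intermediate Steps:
$Q = -33$ ($Q = -39 + 6 = -33$)
$Z{\left(l \right)} = 1 - 9 l^{2}$ ($Z{\left(l \right)} = \left(l^{2} + - 10 l l\right) + 1 = \left(l^{2} - 10 l^{2}\right) + 1 = - 9 l^{2} + 1 = 1 - 9 l^{2}$)
$Q Z{\left(\frac{13}{-17} \right)} = - 33 \left(1 - 9 \left(\frac{13}{-17}\right)^{2}\right) = - 33 \left(1 - 9 \left(13 \left(- \frac{1}{17}\right)\right)^{2}\right) = - 33 \left(1 - 9 \left(- \frac{13}{17}\right)^{2}\right) = - 33 \left(1 - \frac{1521}{289}\right) = \left(-33\right) \left(- \frac{1232}{289}\right) = \frac{40656}{289}$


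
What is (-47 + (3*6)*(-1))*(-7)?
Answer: 455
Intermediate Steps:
(-47 + (3*6)*(-1))*(-7) = (-47 + 18*(-1))*(-7) = (-47 - 18)*(-7) = -65*(-7) = 455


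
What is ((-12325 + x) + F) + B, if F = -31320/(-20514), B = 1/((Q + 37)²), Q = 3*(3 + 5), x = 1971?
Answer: -131705186007/12722099 ≈ -10352.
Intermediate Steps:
Q = 24 (Q = 3*8 = 24)
B = 1/3721 (B = 1/((24 + 37)²) = 1/(61²) = 1/3721 ≈ 0.00026874)
F = 5220/3419 (F = -31320*(-1/20514) = 5220/3419 ≈ 1.5268)
((-12325 + x) + F) + B = ((-12325 + 1971) + 5220/3419) + 1/3721 = (-10354 + 5220/3419) + 1/3721 = -35395106/3419 + 1/3721 = -131705186007/12722099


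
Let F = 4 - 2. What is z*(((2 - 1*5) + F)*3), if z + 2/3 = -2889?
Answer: 8669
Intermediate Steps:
F = 2
z = -8669/3 (z = -⅔ - 2889 = -8669/3 ≈ -2889.7)
z*(((2 - 1*5) + F)*3) = -8669*((2 - 1*5) + 2)*3/3 = -8669*((2 - 5) + 2)*3/3 = -8669*(-3 + 2)*3/3 = -(-8669)*3/3 = -8669/3*(-3) = 8669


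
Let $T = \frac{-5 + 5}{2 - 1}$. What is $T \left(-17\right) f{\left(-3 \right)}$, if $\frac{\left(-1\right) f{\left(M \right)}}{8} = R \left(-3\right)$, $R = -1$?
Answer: $0$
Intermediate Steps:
$f{\left(M \right)} = -24$ ($f{\left(M \right)} = - 8 \left(\left(-1\right) \left(-3\right)\right) = \left(-8\right) 3 = -24$)
$T = 0$ ($T = \frac{0}{1} = 0 \cdot 1 = 0$)
$T \left(-17\right) f{\left(-3 \right)} = 0 \left(-17\right) \left(-24\right) = 0 \left(-24\right) = 0$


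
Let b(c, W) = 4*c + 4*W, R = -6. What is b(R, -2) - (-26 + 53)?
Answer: -59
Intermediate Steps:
b(c, W) = 4*W + 4*c
b(R, -2) - (-26 + 53) = (4*(-2) + 4*(-6)) - (-26 + 53) = (-8 - 24) - 1*27 = -32 - 27 = -59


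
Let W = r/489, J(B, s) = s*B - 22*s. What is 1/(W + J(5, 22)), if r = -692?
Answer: -489/183578 ≈ -0.0026637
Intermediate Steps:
J(B, s) = -22*s + B*s (J(B, s) = B*s - 22*s = -22*s + B*s)
W = -692/489 ≈ -1.4151
1/(W + J(5, 22)) = 1/(-692/489 + 22*(-22 + 5)) = 1/(-692/489 + 22*(-17)) = 1/(-692/489 - 374) = 1/(-183578/489) = -489/183578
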